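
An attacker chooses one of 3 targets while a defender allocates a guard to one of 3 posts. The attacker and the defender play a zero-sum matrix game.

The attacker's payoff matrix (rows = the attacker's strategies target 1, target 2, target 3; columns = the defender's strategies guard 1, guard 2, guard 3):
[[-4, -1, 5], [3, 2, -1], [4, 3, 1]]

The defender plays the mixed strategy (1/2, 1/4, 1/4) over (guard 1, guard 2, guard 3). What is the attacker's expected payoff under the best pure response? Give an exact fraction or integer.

3

target 1: (-4)·(1/2) + (-1)·(1/4) + (5)·(1/4) = -1.
target 2: (3)·(1/2) + (2)·(1/4) + (-1)·(1/4) = 7/4.
target 3: (4)·(1/2) + (3)·(1/4) + (1)·(1/4) = 3.
The best pure response is target 3 with expected payoff 3.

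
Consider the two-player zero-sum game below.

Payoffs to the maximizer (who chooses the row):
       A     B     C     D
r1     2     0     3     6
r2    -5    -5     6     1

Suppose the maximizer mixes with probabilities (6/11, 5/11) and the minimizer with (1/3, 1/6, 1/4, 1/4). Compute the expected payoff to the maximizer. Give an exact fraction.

Against (1/3, 1/6, 1/4, 1/4), each row's expected payoff is r1: 35/12; r2: -3/4.
Taking the (6/11, 5/11)-weighted average: (6/11)·(35/12) + (5/11)·(-3/4) = 5/4.

5/4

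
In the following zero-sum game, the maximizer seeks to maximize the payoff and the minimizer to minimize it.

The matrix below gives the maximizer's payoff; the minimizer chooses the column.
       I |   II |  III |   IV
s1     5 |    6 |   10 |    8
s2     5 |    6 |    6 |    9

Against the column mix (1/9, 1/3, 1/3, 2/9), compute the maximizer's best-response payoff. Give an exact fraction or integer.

s1: (5)·(1/9) + (6)·(1/3) + (10)·(1/3) + (8)·(2/9) = 23/3.
s2: (5)·(1/9) + (6)·(1/3) + (6)·(1/3) + (9)·(2/9) = 59/9.
The best pure response is s1 with expected payoff 23/3.

23/3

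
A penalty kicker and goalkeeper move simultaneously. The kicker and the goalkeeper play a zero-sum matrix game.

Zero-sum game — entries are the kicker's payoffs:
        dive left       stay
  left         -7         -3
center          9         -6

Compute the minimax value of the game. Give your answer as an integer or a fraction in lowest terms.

Row minima are -7 and -6, so the kicker's maximin is -6; column maxima are 9 and -3, so the goalkeeper's minimax is -3. These differ, so the equilibrium is in mixed strategies.
Let the kicker play left with probability p. The goalkeeper is indifferent when −7p + 9(1−p) = −3p − 6(1−p), giving p = 15/19.
Let the goalkeeper play dive left with probability q. The kicker is indifferent when −7q − 3(1−q) = 9q − 6(1−q), giving q = 3/19.
The value is -7·(3/19) + (-3)·(16/19) = -69/19.

-69/19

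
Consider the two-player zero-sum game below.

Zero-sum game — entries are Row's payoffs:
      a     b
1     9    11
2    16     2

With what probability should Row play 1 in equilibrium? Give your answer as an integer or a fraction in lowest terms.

Row minima are 9 and 2, so Row's maximin is 9; column maxima are 16 and 11, so Column's minimax is 11. These differ, so the equilibrium is in mixed strategies.
Let Row play 1 with probability p. Column is indifferent when 9p + 16(1−p) = 11p + 2(1−p), giving p = 7/8.

7/8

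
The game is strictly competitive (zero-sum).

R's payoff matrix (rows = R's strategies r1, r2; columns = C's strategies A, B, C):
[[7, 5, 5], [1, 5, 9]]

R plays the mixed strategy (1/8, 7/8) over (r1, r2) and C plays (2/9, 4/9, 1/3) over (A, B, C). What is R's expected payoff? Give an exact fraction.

Against (2/9, 4/9, 1/3), each row's expected payoff is r1: 49/9; r2: 49/9.
Taking the (1/8, 7/8)-weighted average: (1/8)·(49/9) + (7/8)·(49/9) = 49/9.

49/9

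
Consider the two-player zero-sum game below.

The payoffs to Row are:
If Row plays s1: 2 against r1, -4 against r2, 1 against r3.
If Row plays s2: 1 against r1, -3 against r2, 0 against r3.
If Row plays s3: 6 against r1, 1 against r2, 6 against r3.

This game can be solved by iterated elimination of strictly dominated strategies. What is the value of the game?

1

Row s1 is strictly dominated by row s3 (6>2, 1>-4, 6>1); eliminate s1.
Column r1 is strictly dominated by r2 for Column (-3<1, 1<6); eliminate r1.
Column r3 is strictly dominated by r2 for Column (-3<0, 1<6); eliminate r3.
Row s2 is strictly dominated by row s3 (1>-3); eliminate s2.
Only (s3, r2) remains, with payoff 1.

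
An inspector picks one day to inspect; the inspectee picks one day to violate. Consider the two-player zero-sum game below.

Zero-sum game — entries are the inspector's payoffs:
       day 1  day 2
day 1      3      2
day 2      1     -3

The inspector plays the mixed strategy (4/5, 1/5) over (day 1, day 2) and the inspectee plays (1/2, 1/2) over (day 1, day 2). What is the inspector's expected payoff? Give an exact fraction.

9/5

Against (1/2, 1/2), each row's expected payoff is day 1: 5/2; day 2: -1.
Taking the (4/5, 1/5)-weighted average: (4/5)·(5/2) + (1/5)·(-1) = 9/5.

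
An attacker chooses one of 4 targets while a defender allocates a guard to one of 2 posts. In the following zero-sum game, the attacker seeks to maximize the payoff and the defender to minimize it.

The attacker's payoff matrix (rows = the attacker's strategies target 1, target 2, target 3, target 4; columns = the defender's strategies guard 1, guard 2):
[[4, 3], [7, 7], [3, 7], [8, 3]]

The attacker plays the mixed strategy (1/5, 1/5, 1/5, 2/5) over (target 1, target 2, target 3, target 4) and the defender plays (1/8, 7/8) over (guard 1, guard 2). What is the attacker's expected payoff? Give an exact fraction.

Against (1/8, 7/8), each row's expected payoff is target 1: 25/8; target 2: 7; target 3: 13/2; target 4: 29/8.
Taking the (1/5, 1/5, 1/5, 2/5)-weighted average: (1/5)·(25/8) + (1/5)·(7) + (1/5)·(13/2) + (2/5)·(29/8) = 191/40.

191/40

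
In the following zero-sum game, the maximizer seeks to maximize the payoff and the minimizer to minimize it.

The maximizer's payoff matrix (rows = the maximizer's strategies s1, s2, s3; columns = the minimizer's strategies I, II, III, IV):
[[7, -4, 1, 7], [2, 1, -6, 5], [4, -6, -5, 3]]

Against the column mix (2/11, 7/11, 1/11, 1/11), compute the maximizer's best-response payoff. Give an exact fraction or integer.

s1: (7)·(2/11) + (-4)·(7/11) + (1)·(1/11) + (7)·(1/11) = -6/11.
s2: (2)·(2/11) + (1)·(7/11) + (-6)·(1/11) + (5)·(1/11) = 10/11.
s3: (4)·(2/11) + (-6)·(7/11) + (-5)·(1/11) + (3)·(1/11) = -36/11.
The best pure response is s2 with expected payoff 10/11.

10/11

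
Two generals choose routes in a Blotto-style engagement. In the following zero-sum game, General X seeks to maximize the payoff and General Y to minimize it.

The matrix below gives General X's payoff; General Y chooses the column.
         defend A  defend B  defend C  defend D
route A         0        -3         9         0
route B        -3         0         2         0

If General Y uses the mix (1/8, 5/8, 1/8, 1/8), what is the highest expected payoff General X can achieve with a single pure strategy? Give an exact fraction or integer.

route A: (0)·(1/8) + (-3)·(5/8) + (9)·(1/8) + (0)·(1/8) = -3/4.
route B: (-3)·(1/8) + (0)·(5/8) + (2)·(1/8) + (0)·(1/8) = -1/8.
The best pure response is route B with expected payoff -1/8.

-1/8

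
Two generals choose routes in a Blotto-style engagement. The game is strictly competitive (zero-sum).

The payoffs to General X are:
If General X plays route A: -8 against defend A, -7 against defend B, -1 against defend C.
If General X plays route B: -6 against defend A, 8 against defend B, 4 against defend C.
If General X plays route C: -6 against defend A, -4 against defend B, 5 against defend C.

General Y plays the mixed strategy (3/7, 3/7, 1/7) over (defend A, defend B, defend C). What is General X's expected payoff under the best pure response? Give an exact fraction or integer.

10/7

route A: (-8)·(3/7) + (-7)·(3/7) + (-1)·(1/7) = -46/7.
route B: (-6)·(3/7) + (8)·(3/7) + (4)·(1/7) = 10/7.
route C: (-6)·(3/7) + (-4)·(3/7) + (5)·(1/7) = -25/7.
The best pure response is route B with expected payoff 10/7.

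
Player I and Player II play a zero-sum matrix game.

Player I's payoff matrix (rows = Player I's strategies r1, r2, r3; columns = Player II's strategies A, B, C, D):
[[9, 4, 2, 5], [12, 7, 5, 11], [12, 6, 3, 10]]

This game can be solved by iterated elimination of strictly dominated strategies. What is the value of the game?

5

Row r1 is strictly dominated by row r2 (12>9, 7>4, 5>2, 11>5); eliminate r1.
Column D is strictly dominated by B for Player II (7<11, 6<10); eliminate D.
Column B is strictly dominated by C for Player II (5<7, 3<6); eliminate B.
Column A is strictly dominated by C for Player II (5<12, 3<12); eliminate A.
Row r3 is strictly dominated by row r2 (5>3); eliminate r3.
Only (r2, C) remains, with payoff 5.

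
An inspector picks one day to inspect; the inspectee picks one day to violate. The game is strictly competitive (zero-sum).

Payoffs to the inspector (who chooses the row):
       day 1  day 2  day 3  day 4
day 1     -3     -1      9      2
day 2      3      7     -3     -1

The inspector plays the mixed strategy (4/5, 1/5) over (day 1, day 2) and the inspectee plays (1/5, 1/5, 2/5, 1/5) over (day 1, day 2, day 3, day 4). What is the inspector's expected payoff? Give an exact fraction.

Against (1/5, 1/5, 2/5, 1/5), each row's expected payoff is day 1: 16/5; day 2: 3/5.
Taking the (4/5, 1/5)-weighted average: (4/5)·(16/5) + (1/5)·(3/5) = 67/25.

67/25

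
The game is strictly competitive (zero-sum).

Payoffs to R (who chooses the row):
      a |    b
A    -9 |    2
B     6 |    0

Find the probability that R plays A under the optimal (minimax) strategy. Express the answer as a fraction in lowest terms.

Row minima are -9 and 0, so R's maximin is 0; column maxima are 6 and 2, so C's minimax is 2. These differ, so the equilibrium is in mixed strategies.
Let R play A with probability p. C is indifferent when −9p + 6(1−p) = 2p, giving p = 6/17.

6/17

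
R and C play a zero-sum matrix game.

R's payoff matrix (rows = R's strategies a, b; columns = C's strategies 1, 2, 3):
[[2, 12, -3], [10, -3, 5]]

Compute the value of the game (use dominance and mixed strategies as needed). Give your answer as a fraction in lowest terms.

Column 1 is strictly dominated by 3 for C (it gives R more in every row).
The remaining 2×2 game on (a, b) × (2, 3) has no saddle point. Let R play a with probability p; indifference gives 12p − 3(1−p) = −3p + 5(1−p), so p = 8/23.
Similarly C's optimal q on 2 is 8/23, and the value is 12·(8/23) + (-3)·(15/23) = 51/23.

51/23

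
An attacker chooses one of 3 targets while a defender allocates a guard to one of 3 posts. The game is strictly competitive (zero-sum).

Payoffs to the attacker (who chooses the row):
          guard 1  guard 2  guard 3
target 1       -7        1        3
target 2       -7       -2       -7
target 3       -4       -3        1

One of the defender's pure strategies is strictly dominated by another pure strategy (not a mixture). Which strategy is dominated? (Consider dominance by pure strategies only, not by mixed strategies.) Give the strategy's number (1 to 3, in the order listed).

The defender prefers columns that give the attacker less. Compare guard 2 with guard 1: -7 < 1, -7 < -2, -4 < -3.
So guard 1 strictly dominates guard 2 for the defender; guard 2 is strictly dominated.

2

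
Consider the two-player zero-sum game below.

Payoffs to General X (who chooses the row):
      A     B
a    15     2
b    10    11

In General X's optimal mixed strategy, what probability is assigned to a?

1/14

Row minima are 2 and 10, so General X's maximin is 10; column maxima are 15 and 11, so General Y's minimax is 11. These differ, so the equilibrium is in mixed strategies.
Let General X play a with probability p. General Y is indifferent when 15p + 10(1−p) = 2p + 11(1−p), giving p = 1/14.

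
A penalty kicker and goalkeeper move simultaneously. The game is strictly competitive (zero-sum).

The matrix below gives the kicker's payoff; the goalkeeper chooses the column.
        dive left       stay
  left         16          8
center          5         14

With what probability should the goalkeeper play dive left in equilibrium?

6/17

Row minima are 8 and 5, so the kicker's maximin is 8; column maxima are 16 and 14, so the goalkeeper's minimax is 14. These differ, so the equilibrium is in mixed strategies.
Let the goalkeeper play dive left with probability q. The kicker is indifferent when 16q + 8(1−q) = 5q + 14(1−q), giving q = 6/17.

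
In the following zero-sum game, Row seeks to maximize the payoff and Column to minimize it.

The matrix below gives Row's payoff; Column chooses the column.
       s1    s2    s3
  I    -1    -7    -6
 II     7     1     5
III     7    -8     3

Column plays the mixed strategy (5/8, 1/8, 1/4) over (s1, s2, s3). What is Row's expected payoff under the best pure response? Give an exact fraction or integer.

I: (-1)·(5/8) + (-7)·(1/8) + (-6)·(1/4) = -3.
II: (7)·(5/8) + (1)·(1/8) + (5)·(1/4) = 23/4.
III: (7)·(5/8) + (-8)·(1/8) + (3)·(1/4) = 33/8.
The best pure response is II with expected payoff 23/4.

23/4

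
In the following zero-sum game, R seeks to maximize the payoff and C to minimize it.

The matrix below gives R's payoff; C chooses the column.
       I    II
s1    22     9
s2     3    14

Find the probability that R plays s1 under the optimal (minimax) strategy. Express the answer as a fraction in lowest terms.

Row minima are 9 and 3, so R's maximin is 9; column maxima are 22 and 14, so C's minimax is 14. These differ, so the equilibrium is in mixed strategies.
Let R play s1 with probability p. C is indifferent when 22p + 3(1−p) = 9p + 14(1−p), giving p = 11/24.

11/24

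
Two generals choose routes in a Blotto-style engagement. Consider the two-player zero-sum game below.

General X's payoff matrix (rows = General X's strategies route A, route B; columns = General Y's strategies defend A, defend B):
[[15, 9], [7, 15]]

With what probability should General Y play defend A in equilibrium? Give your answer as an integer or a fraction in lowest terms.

3/7

Row minima are 9 and 7, so General X's maximin is 9; column maxima are 15 and 15, so General Y's minimax is 15. These differ, so the equilibrium is in mixed strategies.
Let General Y play defend A with probability q. General X is indifferent when 15q + 9(1−q) = 7q + 15(1−q), giving q = 3/7.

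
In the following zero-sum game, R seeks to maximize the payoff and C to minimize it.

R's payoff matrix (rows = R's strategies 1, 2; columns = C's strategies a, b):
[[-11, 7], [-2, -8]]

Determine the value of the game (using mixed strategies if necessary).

-17/4

Row minima are -11 and -8, so R's maximin is -8; column maxima are -2 and 7, so C's minimax is -2. These differ, so the equilibrium is in mixed strategies.
Let R play 1 with probability p. C is indifferent when −11p − 2(1−p) = 7p − 8(1−p), giving p = 1/4.
Let C play a with probability q. R is indifferent when −11q + 7(1−q) = −2q − 8(1−q), giving q = 5/8.
The value is -11·(5/8) + (7)·(3/8) = -17/4.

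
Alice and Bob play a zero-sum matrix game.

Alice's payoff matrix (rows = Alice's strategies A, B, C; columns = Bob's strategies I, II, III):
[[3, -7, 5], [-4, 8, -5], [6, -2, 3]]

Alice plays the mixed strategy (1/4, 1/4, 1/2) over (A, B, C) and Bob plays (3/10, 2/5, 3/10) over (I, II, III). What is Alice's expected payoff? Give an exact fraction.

39/40

Against (3/10, 2/5, 3/10), each row's expected payoff is A: -2/5; B: 1/2; C: 19/10.
Taking the (1/4, 1/4, 1/2)-weighted average: (1/4)·(-2/5) + (1/4)·(1/2) + (1/2)·(19/10) = 39/40.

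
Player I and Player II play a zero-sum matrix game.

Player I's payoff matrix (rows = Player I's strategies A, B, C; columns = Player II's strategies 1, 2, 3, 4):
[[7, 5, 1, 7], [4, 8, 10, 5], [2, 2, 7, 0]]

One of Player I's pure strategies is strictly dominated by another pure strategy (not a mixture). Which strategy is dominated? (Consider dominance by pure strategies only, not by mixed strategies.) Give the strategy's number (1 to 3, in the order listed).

3

Compare C with B: 4 > 2, 8 > 2, 10 > 7, 5 > 0.
So B strictly dominates C for Player I; C is strictly dominated.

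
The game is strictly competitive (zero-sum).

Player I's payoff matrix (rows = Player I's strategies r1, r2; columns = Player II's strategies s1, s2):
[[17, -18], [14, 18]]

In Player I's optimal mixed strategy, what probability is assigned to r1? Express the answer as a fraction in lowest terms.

4/39

Row minima are -18 and 14, so Player I's maximin is 14; column maxima are 17 and 18, so Player II's minimax is 17. These differ, so the equilibrium is in mixed strategies.
Let Player I play r1 with probability p. Player II is indifferent when 17p + 14(1−p) = −18p + 18(1−p), giving p = 4/39.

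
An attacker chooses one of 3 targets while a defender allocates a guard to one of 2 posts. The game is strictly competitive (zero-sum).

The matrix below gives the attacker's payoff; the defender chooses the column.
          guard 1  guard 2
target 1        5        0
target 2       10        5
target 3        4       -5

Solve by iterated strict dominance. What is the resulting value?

5

Column guard 1 is strictly dominated by guard 2 for the defender (0<5, 5<10, -5<4); eliminate guard 1.
Row target 1 is strictly dominated by row target 2 (5>0); eliminate target 1.
Row target 3 is strictly dominated by row target 2 (5>-5); eliminate target 3.
Only (target 2, guard 2) remains, with payoff 5.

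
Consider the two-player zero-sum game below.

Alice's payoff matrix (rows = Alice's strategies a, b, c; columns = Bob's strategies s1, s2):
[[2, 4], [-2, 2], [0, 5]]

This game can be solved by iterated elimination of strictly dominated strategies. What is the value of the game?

Row b is strictly dominated by row a (2>-2, 4>2); eliminate b.
Column s2 is strictly dominated by s1 for Bob (2<4, 0<5); eliminate s2.
Row c is strictly dominated by row a (2>0); eliminate c.
Only (a, s1) remains, with payoff 2.

2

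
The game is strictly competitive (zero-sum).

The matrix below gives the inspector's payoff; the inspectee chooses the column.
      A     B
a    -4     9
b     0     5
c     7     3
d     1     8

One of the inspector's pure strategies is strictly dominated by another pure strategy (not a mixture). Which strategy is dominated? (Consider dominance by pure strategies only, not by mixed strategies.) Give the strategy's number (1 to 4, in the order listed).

Compare b with d: 1 > 0, 8 > 5.
So d strictly dominates b for the inspector; b is strictly dominated.

2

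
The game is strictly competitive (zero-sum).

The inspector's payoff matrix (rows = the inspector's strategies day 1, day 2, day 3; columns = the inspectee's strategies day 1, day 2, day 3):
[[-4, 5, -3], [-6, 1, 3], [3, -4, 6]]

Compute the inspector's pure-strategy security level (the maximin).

-4

The worst-case payoff for each row is day 1: -4, day 2: -6, day 3: -4.
The best of these is -4.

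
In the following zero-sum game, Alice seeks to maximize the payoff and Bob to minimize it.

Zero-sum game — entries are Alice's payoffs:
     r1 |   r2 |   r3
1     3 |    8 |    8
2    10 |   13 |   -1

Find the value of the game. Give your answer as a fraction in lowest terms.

Column r2 is strictly dominated by r1 for Bob (it gives Alice more in every row).
The remaining 2×2 game on (1, 2) × (r1, r3) has no saddle point. Let Alice play 1 with probability p; indifference gives 3p + 10(1−p) = 8p − (1−p), so p = 11/16.
Similarly Bob's optimal q on r1 is 9/16, and the value is 3·(9/16) + (8)·(7/16) = 83/16.

83/16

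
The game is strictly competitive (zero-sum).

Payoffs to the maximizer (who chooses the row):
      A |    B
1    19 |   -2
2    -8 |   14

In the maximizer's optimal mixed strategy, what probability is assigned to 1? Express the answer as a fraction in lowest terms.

Row minima are -2 and -8, so the maximizer's maximin is -2; column maxima are 19 and 14, so the minimizer's minimax is 14. These differ, so the equilibrium is in mixed strategies.
Let the maximizer play 1 with probability p. The minimizer is indifferent when 19p − 8(1−p) = −2p + 14(1−p), giving p = 22/43.

22/43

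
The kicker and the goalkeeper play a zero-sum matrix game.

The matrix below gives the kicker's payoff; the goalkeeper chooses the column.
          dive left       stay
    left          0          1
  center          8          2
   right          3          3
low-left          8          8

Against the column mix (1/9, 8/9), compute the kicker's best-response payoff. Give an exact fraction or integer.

left: (0)·(1/9) + (1)·(8/9) = 8/9.
center: (8)·(1/9) + (2)·(8/9) = 8/3.
right: (3)·(1/9) + (3)·(8/9) = 3.
low-left: (8)·(1/9) + (8)·(8/9) = 8.
The best pure response is low-left with expected payoff 8.

8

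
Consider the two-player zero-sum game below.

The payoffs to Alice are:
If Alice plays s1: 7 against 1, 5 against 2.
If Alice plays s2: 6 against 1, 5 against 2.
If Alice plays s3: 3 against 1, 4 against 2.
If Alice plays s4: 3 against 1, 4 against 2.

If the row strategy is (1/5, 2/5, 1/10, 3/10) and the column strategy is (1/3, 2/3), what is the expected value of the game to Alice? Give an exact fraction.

71/15

Against (1/3, 2/3), each row's expected payoff is s1: 17/3; s2: 16/3; s3: 11/3; s4: 11/3.
Taking the (1/5, 2/5, 1/10, 3/10)-weighted average: (1/5)·(17/3) + (2/5)·(16/3) + (1/10)·(11/3) + (3/10)·(11/3) = 71/15.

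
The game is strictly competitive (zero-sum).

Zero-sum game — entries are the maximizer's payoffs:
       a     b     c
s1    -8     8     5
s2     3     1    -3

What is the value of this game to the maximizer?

-9/19

Column b is strictly dominated by c for the minimizer (it gives the maximizer more in every row).
The remaining 2×2 game on (s1, s2) × (a, c) has no saddle point. Let the maximizer play s1 with probability p; indifference gives −8p + 3(1−p) = 5p − 3(1−p), so p = 6/19.
Similarly the minimizer's optimal q on a is 8/19, and the value is -8·(8/19) + (5)·(11/19) = -9/19.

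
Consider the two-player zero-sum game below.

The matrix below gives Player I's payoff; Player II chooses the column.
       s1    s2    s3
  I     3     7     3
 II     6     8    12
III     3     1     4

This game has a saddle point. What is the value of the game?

Row minima: 3, 6, 1 → Player I's maximin is 6.
Column maxima: 6, 8, 12 → Player II's minimax is 6.
They coincide at (II, s1), so the value is 6.

6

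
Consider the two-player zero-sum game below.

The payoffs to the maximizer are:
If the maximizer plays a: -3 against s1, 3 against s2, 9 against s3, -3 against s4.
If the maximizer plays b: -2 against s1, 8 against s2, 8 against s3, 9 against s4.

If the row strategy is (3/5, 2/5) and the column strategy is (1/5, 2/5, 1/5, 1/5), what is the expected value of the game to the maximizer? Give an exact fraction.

Against (1/5, 2/5, 1/5, 1/5), each row's expected payoff is a: 9/5; b: 31/5.
Taking the (3/5, 2/5)-weighted average: (3/5)·(9/5) + (2/5)·(31/5) = 89/25.

89/25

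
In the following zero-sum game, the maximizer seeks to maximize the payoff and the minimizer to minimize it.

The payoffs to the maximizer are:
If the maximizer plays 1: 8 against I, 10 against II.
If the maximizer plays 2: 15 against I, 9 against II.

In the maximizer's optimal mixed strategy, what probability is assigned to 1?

Row minima are 8 and 9, so the maximizer's maximin is 9; column maxima are 15 and 10, so the minimizer's minimax is 10. These differ, so the equilibrium is in mixed strategies.
Let the maximizer play 1 with probability p. The minimizer is indifferent when 8p + 15(1−p) = 10p + 9(1−p), giving p = 3/4.

3/4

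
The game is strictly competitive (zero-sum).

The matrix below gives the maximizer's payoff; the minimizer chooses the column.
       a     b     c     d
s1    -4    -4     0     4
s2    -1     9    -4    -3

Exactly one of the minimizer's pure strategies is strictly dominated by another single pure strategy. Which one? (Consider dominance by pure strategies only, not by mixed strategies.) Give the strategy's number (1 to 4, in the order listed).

The minimizer prefers columns that give the maximizer less. Compare d with c: 0 < 4, -4 < -3.
So c strictly dominates d for the minimizer; d is strictly dominated.

4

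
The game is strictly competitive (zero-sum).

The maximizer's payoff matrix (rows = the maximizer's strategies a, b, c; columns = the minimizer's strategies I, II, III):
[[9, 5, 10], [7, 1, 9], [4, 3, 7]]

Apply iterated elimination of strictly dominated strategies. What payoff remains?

5

Row c is strictly dominated by row a (9>4, 5>3, 10>7); eliminate c.
Row b is strictly dominated by row a (9>7, 5>1, 10>9); eliminate b.
Column III is strictly dominated by I for the minimizer (9<10); eliminate III.
Column I is strictly dominated by II for the minimizer (5<9); eliminate I.
Only (a, II) remains, with payoff 5.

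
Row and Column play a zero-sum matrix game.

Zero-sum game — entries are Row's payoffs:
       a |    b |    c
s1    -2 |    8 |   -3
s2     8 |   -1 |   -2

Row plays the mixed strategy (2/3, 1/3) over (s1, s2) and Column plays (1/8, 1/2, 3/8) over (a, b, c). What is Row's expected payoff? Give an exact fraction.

Against (1/8, 1/2, 3/8), each row's expected payoff is s1: 21/8; s2: -1/4.
Taking the (2/3, 1/3)-weighted average: (2/3)·(21/8) + (1/3)·(-1/4) = 5/3.

5/3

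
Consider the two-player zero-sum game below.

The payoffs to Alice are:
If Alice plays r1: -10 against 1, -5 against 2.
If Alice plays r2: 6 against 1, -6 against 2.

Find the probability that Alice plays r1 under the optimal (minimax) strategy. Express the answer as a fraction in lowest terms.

12/17

Row minima are -10 and -6, so Alice's maximin is -6; column maxima are 6 and -5, so Bob's minimax is -5. These differ, so the equilibrium is in mixed strategies.
Let Alice play r1 with probability p. Bob is indifferent when −10p + 6(1−p) = −5p − 6(1−p), giving p = 12/17.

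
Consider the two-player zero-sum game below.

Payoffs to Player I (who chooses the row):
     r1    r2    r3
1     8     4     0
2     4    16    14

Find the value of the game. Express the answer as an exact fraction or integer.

Column r2 is strictly dominated by r3 for Player II (it gives Player I more in every row).
The remaining 2×2 game on (1, 2) × (r1, r3) has no saddle point. Let Player I play 1 with probability p; indifference gives 8p + 4(1−p) = 14(1−p), so p = 5/9.
Similarly Player II's optimal q on r1 is 7/9, and the value is 8·(7/9) + (0)·(2/9) = 56/9.

56/9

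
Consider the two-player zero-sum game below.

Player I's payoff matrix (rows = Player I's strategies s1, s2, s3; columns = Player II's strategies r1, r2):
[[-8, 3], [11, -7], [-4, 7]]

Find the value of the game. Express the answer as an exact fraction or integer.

Row s1 is strictly dominated by row s3, so Player I never plays it.
The remaining 2×2 game on (s2, s3) × (r1, r2) has no saddle point. Let Player I play s2 with probability p; indifference gives 11p − 4(1−p) = −7p + 7(1−p), so p = 11/29.
Similarly Player II's optimal q on r1 is 14/29, and the value is 11·(14/29) + (-7)·(15/29) = 49/29.

49/29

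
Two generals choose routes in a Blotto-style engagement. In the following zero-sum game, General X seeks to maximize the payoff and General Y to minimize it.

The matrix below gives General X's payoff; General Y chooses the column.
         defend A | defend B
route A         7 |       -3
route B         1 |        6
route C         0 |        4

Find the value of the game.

3

Row route C is strictly dominated by row route B, so General X never plays it.
The remaining 2×2 game on (route A, route B) × (defend A, defend B) has no saddle point. Let General X play route A with probability p; indifference gives 7p + (1−p) = −3p + 6(1−p), so p = 1/3.
Similarly General Y's optimal q on defend A is 3/5, and the value is 7·(3/5) + (-3)·(2/5) = 3.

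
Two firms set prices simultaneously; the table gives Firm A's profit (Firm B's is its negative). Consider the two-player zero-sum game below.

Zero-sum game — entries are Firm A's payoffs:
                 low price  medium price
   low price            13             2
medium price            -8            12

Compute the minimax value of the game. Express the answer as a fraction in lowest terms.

172/31

Row minima are 2 and -8, so Firm A's maximin is 2; column maxima are 13 and 12, so Firm B's minimax is 12. These differ, so the equilibrium is in mixed strategies.
Let Firm A play low price with probability p. Firm B is indifferent when 13p − 8(1−p) = 2p + 12(1−p), giving p = 20/31.
Let Firm B play low price with probability q. Firm A is indifferent when 13q + 2(1−q) = −8q + 12(1−q), giving q = 10/31.
The value is 13·(10/31) + (2)·(21/31) = 172/31.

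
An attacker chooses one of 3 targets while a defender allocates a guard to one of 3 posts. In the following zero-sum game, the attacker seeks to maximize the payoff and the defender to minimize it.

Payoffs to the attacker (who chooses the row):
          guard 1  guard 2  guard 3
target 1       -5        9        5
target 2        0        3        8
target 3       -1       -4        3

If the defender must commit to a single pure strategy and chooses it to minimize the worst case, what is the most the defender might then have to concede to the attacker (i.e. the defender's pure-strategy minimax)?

0

The worst case (largest entry) in each column is guard 1: 0, guard 2: 9, guard 3: 8.
The best (smallest) of these is 0.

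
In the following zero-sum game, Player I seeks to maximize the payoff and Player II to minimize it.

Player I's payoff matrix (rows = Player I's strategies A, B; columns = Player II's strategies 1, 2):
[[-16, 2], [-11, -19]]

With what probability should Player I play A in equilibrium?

4/13

Row minima are -16 and -19, so Player I's maximin is -16; column maxima are -11 and 2, so Player II's minimax is -11. These differ, so the equilibrium is in mixed strategies.
Let Player I play A with probability p. Player II is indifferent when −16p − 11(1−p) = 2p − 19(1−p), giving p = 4/13.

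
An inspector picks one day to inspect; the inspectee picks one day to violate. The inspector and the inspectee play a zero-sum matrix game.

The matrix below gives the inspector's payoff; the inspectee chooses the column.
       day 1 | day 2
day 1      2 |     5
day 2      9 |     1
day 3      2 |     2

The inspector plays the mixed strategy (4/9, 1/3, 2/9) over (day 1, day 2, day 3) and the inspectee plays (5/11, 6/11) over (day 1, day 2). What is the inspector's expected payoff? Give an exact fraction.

Against (5/11, 6/11), each row's expected payoff is day 1: 40/11; day 2: 51/11; day 3: 2.
Taking the (4/9, 1/3, 2/9)-weighted average: (4/9)·(40/11) + (1/3)·(51/11) + (2/9)·(2) = 119/33.

119/33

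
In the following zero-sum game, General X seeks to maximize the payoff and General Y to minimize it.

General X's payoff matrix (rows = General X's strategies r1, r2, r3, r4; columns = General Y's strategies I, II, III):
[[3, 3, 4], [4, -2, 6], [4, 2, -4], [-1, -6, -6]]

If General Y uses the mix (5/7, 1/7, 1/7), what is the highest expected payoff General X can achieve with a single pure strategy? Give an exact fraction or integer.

24/7

r1: (3)·(5/7) + (3)·(1/7) + (4)·(1/7) = 22/7.
r2: (4)·(5/7) + (-2)·(1/7) + (6)·(1/7) = 24/7.
r3: (4)·(5/7) + (2)·(1/7) + (-4)·(1/7) = 18/7.
r4: (-1)·(5/7) + (-6)·(1/7) + (-6)·(1/7) = -17/7.
The best pure response is r2 with expected payoff 24/7.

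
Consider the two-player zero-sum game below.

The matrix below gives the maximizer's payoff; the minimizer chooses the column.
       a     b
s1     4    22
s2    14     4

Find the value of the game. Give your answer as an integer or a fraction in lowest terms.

Row minima are 4 and 4, so the maximizer's maximin is 4; column maxima are 14 and 22, so the minimizer's minimax is 14. These differ, so the equilibrium is in mixed strategies.
Let the maximizer play s1 with probability p. The minimizer is indifferent when 4p + 14(1−p) = 22p + 4(1−p), giving p = 5/14.
Let the minimizer play a with probability q. The maximizer is indifferent when 4q + 22(1−q) = 14q + 4(1−q), giving q = 9/14.
The value is 4·(9/14) + (22)·(5/14) = 73/7.

73/7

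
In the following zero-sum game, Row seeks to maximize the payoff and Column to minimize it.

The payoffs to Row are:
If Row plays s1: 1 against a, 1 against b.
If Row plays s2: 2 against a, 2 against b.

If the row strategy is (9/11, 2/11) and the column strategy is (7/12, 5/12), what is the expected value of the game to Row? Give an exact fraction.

13/11

Against (7/12, 5/12), each row's expected payoff is s1: 1; s2: 2.
Taking the (9/11, 2/11)-weighted average: (9/11)·(1) + (2/11)·(2) = 13/11.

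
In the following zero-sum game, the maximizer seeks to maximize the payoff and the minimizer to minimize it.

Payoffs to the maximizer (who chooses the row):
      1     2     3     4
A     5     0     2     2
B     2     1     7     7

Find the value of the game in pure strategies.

Row minima: 0, 1 → the maximizer's maximin is 1.
Column maxima: 5, 1, 7, 7 → the minimizer's minimax is 1.
They coincide at (B, 2), so the value is 1.

1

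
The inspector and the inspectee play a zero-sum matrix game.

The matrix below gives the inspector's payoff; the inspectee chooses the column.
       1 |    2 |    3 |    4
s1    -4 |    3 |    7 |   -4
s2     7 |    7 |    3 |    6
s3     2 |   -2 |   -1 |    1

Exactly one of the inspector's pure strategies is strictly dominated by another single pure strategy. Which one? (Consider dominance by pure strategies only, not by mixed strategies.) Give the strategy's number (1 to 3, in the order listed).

3

Compare s3 with s2: 7 > 2, 7 > -2, 3 > -1, 6 > 1.
So s2 strictly dominates s3 for the inspector; s3 is strictly dominated.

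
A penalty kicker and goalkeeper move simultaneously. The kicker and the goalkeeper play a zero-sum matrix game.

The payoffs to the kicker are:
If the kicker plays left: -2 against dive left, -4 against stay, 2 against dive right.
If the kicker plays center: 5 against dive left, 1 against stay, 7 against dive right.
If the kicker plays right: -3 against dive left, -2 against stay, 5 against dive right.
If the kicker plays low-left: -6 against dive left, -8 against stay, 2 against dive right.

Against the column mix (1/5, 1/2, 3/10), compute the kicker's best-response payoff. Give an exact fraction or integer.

left: (-2)·(1/5) + (-4)·(1/2) + (2)·(3/10) = -9/5.
center: (5)·(1/5) + (1)·(1/2) + (7)·(3/10) = 18/5.
right: (-3)·(1/5) + (-2)·(1/2) + (5)·(3/10) = -1/10.
low-left: (-6)·(1/5) + (-8)·(1/2) + (2)·(3/10) = -23/5.
The best pure response is center with expected payoff 18/5.

18/5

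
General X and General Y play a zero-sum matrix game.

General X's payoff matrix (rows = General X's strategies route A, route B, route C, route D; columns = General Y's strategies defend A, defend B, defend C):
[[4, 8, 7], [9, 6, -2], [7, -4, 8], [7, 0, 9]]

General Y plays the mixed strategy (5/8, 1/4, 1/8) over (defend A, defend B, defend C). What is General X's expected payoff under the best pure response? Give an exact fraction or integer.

route A: (4)·(5/8) + (8)·(1/4) + (7)·(1/8) = 43/8.
route B: (9)·(5/8) + (6)·(1/4) + (-2)·(1/8) = 55/8.
route C: (7)·(5/8) + (-4)·(1/4) + (8)·(1/8) = 35/8.
route D: (7)·(5/8) + (0)·(1/4) + (9)·(1/8) = 11/2.
The best pure response is route B with expected payoff 55/8.

55/8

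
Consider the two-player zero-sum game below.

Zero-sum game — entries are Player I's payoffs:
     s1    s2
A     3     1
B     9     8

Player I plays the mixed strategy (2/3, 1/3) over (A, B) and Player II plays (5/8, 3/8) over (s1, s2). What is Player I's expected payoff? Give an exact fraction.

Against (5/8, 3/8), each row's expected payoff is A: 9/4; B: 69/8.
Taking the (2/3, 1/3)-weighted average: (2/3)·(9/4) + (1/3)·(69/8) = 35/8.

35/8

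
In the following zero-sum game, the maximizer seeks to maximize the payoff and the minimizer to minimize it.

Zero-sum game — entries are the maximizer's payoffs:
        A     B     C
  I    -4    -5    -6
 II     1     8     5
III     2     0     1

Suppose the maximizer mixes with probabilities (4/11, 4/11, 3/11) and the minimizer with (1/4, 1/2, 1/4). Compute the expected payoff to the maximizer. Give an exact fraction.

Against (1/4, 1/2, 1/4), each row's expected payoff is I: -5; II: 11/2; III: 3/4.
Taking the (4/11, 4/11, 3/11)-weighted average: (4/11)·(-5) + (4/11)·(11/2) + (3/11)·(3/4) = 17/44.

17/44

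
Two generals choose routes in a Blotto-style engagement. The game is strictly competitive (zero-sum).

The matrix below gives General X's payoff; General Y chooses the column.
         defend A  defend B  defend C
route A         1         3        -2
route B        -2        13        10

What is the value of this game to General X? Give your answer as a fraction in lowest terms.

Column defend B is strictly dominated by defend C for General Y (it gives General X more in every row).
The remaining 2×2 game on (route A, route B) × (defend A, defend C) has no saddle point. Let General X play route A with probability p; indifference gives p − 2(1−p) = −2p + 10(1−p), so p = 4/5.
Similarly General Y's optimal q on defend A is 4/5, and the value is 1·(4/5) + (-2)·(1/5) = 2/5.

2/5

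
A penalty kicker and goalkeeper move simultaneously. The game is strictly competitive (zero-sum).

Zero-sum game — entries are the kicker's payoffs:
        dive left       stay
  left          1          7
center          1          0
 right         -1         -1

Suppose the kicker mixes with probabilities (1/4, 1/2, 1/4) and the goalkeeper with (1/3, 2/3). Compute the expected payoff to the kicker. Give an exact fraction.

7/6

Against (1/3, 2/3), each row's expected payoff is left: 5; center: 1/3; right: -1.
Taking the (1/4, 1/2, 1/4)-weighted average: (1/4)·(5) + (1/2)·(1/3) + (1/4)·(-1) = 7/6.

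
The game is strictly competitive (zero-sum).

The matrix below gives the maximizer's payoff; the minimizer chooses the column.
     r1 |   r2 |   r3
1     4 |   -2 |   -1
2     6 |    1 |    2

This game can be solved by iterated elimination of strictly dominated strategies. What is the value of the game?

Column r3 is strictly dominated by r2 for the minimizer (-2<-1, 1<2); eliminate r3.
Column r1 is strictly dominated by r2 for the minimizer (-2<4, 1<6); eliminate r1.
Row 1 is strictly dominated by row 2 (1>-2); eliminate 1.
Only (2, r2) remains, with payoff 1.

1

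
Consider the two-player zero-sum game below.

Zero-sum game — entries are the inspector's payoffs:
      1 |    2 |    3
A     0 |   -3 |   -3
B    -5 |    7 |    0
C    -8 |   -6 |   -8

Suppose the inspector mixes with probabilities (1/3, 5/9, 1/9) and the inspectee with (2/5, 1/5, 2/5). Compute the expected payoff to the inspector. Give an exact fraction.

Against (2/5, 1/5, 2/5), each row's expected payoff is A: -9/5; B: -3/5; C: -38/5.
Taking the (1/3, 5/9, 1/9)-weighted average: (1/3)·(-9/5) + (5/9)·(-3/5) + (1/9)·(-38/5) = -16/9.

-16/9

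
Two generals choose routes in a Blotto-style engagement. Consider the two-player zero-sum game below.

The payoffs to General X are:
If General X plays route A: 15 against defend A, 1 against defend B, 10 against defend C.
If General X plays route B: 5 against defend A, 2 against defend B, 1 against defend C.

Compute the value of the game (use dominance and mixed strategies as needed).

Column defend A is strictly dominated by defend C for General Y (it gives General X more in every row).
The remaining 2×2 game on (route A, route B) × (defend B, defend C) has no saddle point. Let General X play route A with probability p; indifference gives p + 2(1−p) = 10p + (1−p), so p = 1/10.
Similarly General Y's optimal q on defend B is 9/10, and the value is 1·(9/10) + (10)·(1/10) = 19/10.

19/10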